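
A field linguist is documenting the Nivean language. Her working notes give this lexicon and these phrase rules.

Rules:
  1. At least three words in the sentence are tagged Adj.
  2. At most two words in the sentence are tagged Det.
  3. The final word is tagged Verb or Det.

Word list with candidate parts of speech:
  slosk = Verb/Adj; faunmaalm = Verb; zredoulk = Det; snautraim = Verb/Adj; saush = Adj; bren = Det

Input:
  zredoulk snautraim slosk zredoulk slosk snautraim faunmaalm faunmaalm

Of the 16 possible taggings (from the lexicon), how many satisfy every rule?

5

Candidates per position — 1:zredoulk {Det}; 2:snautraim {Verb,Adj}; 3:slosk {Verb,Adj}; 4:zredoulk {Det}; 5:slosk {Verb,Adj}; 6:snautraim {Verb,Adj}; 7:faunmaalm {Verb}; 8:faunmaalm {Verb}.
There are 16 candidate sequences in total.
The sequences that satisfy every rule: Det Verb Adj Det Adj Adj Verb Verb; Det Adj Verb Det Adj Adj Verb Verb; Det Adj Adj Det Verb Adj Verb Verb; Det Adj Adj Det Adj Verb Verb Verb; Det Adj Adj Det Adj Adj Verb Verb.
Count = 5.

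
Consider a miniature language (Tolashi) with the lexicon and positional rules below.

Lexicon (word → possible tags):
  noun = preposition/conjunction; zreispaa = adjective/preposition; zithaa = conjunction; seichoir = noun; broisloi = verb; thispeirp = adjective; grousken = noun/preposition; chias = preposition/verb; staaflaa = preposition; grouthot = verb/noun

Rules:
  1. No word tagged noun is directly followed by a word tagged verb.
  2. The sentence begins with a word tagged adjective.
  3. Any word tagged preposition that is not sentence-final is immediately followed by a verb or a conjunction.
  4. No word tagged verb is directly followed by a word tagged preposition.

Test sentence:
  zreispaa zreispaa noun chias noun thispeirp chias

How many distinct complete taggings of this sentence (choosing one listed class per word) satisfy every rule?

10

Candidates per position — 1:zreispaa {adjective,preposition}; 2:zreispaa {adjective,preposition}; 3:noun {preposition,conjunction}; 4:chias {preposition,verb}; 5:noun {preposition,conjunction}; 6:thispeirp {adjective}; 7:chias {preposition,verb}.
There are 64 candidate sequences in total.
Checking each against the rules leaves 10 sequences.
Count = 10.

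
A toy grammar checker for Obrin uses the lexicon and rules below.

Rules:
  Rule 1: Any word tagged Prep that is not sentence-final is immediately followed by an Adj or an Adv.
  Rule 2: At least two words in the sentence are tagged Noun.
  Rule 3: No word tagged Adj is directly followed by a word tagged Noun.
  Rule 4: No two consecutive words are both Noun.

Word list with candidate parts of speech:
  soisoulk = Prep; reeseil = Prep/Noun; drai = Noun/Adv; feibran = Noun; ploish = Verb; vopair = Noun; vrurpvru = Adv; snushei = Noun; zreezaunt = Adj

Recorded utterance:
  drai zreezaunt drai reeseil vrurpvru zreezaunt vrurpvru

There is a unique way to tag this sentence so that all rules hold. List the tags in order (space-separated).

Candidates per position — 1:drai {Noun,Adv}; 2:zreezaunt {Adj}; 3:drai {Noun,Adv}; 4:reeseil {Prep,Noun}; 5:vrurpvru {Adv}; 6:zreezaunt {Adj}; 7:vrurpvru {Adv}.
Word 3 cannot be Noun — rule 3 would then fail for every completion. It is Adv.
Word 4 cannot be Prep — rule 2 would then fail for every completion. It is Noun.
Word 1 cannot be Adv — rule 2 would then fail for every completion. It is Noun.
So the tagging must be: Noun Adj Adv Noun Adv Adj Adv.
Rule-by-rule: rule 1 ok; rule 2 ok; rule 3 ok; rule 4 ok.

Noun Adj Adv Noun Adv Adj Adv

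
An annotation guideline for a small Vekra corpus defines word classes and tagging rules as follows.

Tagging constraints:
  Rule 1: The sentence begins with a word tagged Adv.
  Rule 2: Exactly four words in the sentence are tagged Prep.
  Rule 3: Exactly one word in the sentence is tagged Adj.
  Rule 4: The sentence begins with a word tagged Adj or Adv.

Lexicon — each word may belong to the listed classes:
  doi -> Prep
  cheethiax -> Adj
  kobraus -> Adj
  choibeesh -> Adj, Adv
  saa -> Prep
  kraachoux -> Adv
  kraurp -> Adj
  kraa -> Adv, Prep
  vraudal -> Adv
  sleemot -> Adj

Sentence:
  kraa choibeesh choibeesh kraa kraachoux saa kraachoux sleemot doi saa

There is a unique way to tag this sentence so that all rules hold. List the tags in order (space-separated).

Adv Adv Adv Prep Adv Prep Adv Adj Prep Prep

Candidates per position — 1:kraa {Adv,Prep}; 2:choibeesh {Adj,Adv}; 3:choibeesh {Adj,Adv}; 4:kraa {Adv,Prep}; 5:kraachoux {Adv}; 6:saa {Prep}; 7:kraachoux {Adv}; 8:sleemot {Adj}; 9:doi {Prep}; 10:saa {Prep}.
If word 1 were Prep, no tagging could satisfy rule 1; so word 1 is Adv.
If word 2 were Adj, no tagging could satisfy rule 3; so word 2 is Adv.
If word 3 were Adj, no tagging could satisfy rule 3; so word 3 is Adv.
If word 4 were Adv, no tagging could satisfy rule 2; so word 4 is Prep.
The unique satisfying tagging is: Adv Adv Adv Prep Adv Prep Adv Adj Prep Prep.
Verifying each rule — rule 1 holds; rule 2 holds; rule 3 holds; rule 4 holds.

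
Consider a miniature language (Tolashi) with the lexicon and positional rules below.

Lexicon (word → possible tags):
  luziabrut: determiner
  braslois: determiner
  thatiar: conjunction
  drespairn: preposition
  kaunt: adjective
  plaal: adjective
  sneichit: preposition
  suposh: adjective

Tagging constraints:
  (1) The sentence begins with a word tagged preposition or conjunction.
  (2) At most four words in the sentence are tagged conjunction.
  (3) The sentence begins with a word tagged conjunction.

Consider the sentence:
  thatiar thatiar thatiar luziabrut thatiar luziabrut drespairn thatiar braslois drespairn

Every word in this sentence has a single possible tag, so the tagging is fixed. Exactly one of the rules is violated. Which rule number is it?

Fixed tagging: conjunction conjunction conjunction determiner conjunction determiner preposition conjunction determiner preposition.
Applying the rules: R1 ok, R2 fails, R3 ok.
Only rule 2 fails.

2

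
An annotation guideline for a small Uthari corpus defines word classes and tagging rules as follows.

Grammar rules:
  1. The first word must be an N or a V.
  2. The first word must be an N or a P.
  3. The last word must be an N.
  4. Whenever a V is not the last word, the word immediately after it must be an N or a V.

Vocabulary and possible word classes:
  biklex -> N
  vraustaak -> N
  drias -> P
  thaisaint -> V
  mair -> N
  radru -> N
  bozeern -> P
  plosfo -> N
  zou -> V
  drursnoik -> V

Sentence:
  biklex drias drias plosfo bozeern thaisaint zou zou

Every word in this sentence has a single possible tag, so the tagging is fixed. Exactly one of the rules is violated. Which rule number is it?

Fixed tagging: N P P N P V V V.
Checking each rule: R1 ✓, R2 ✓, R3 ✗, R4 ✓.
Only rule 3 fails.

3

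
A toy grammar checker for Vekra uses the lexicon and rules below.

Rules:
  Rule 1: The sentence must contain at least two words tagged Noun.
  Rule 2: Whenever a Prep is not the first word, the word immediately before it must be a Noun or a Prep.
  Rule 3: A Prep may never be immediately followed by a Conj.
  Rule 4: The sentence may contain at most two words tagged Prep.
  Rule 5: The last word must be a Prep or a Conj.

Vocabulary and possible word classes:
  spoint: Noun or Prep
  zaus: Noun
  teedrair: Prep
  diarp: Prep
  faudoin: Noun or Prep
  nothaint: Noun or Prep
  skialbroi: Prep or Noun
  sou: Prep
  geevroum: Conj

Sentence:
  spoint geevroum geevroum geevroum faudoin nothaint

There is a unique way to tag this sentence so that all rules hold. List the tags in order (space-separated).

Noun Conj Conj Conj Noun Prep

Candidates per position — 1:spoint {Noun,Prep}; 2:geevroum {Conj}; 3:geevroum {Conj}; 4:geevroum {Conj}; 5:faudoin {Noun,Prep}; 6:nothaint {Noun,Prep}.
Position 1: tagging it Prep would leave rule 3 unsatisfiable, so it must be Noun.
Position 5: tagging it Prep would leave rule 2 unsatisfiable, so it must be Noun.
Position 6: tagging it Noun would leave rule 5 unsatisfiable, so it must be Prep.
The unique satisfying tagging is: Noun Conj Conj Conj Noun Prep.
Check: rule 1 satisfied; rule 2 satisfied; rule 3 satisfied; rule 4 satisfied; rule 5 satisfied.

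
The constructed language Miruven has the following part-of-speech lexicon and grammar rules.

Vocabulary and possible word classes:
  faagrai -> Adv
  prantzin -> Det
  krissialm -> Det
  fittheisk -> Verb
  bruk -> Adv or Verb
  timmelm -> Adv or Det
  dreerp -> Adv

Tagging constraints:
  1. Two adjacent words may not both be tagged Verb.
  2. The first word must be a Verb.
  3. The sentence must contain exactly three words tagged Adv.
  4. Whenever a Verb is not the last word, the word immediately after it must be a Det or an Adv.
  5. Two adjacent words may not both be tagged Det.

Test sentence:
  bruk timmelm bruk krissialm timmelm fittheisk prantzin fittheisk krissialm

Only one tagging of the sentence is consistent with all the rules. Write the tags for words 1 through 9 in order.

Candidates per position — 1:bruk {Adv,Verb}; 2:timmelm {Adv,Det}; 3:bruk {Adv,Verb}; 4:krissialm {Det}; 5:timmelm {Adv,Det}; 6:fittheisk {Verb}; 7:prantzin {Det}; 8:fittheisk {Verb}; 9:krissialm {Det}.
Word 1 cannot be Adv — rule 2 would then fail for every completion. It is Verb.
Word 2 cannot be Det — rule 3 would then fail for every completion. It is Adv.
Word 3 cannot be Verb — rule 3 would then fail for every completion. It is Adv.
Word 5 cannot be Det — rule 3 would then fail for every completion. It is Adv.
So the tagging must be: Verb Adv Adv Det Adv Verb Det Verb Det.
Checking: rule 1 ✓; rule 2 ✓; rule 3 ✓; rule 4 ✓; rule 5 ✓.

Verb Adv Adv Det Adv Verb Det Verb Det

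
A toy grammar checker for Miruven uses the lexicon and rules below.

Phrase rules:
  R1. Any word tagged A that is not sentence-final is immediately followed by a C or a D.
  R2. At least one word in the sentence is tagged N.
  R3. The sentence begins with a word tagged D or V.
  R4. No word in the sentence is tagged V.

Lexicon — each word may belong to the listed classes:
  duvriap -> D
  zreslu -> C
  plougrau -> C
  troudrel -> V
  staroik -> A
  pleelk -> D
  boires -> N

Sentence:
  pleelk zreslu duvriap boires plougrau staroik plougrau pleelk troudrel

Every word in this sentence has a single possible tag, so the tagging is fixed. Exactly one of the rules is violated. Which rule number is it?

Fixed tagging: D C D N C A C D V.
Applying the rules: R1 pass, R2 pass, R3 pass, R4 fail.
Only rule 4 fails.

4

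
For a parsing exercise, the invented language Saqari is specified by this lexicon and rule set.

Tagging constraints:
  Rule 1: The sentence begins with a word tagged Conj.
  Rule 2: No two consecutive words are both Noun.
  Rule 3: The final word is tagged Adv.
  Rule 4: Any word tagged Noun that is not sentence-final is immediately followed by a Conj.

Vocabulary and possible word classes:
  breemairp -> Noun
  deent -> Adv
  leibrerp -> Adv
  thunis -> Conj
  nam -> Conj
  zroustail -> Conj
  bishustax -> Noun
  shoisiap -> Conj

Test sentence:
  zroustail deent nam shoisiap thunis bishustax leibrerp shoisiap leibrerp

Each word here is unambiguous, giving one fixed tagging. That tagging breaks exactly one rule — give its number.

Fixed tagging: Conj Adv Conj Conj Conj Noun Adv Conj Adv.
Checking each rule: R1 pass, R2 pass, R3 pass, R4 fail.
Only rule 4 fails.

4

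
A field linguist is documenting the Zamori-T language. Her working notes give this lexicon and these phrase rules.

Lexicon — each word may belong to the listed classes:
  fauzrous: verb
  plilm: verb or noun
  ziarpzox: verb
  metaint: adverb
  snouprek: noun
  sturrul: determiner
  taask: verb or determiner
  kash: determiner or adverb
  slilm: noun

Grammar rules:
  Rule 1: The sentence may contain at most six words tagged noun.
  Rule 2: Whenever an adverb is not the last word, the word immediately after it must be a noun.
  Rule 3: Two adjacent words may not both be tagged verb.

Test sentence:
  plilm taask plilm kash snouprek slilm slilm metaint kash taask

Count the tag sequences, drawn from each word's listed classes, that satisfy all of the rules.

0

Candidates per position — 1:plilm {verb,noun}; 2:taask {verb,determiner}; 3:plilm {verb,noun}; 4:kash {determiner,adverb}; 5:snouprek {noun}; 6:slilm {noun}; 7:slilm {noun}; 8:metaint {adverb}; 9:kash {determiner,adverb}; 10:taask {verb,determiner}.
There are 64 candidate sequences in total.
Rule 2 cannot be satisfied by any choice of tags from the lexicon.
So there is no consistent tagging.
Count = 0.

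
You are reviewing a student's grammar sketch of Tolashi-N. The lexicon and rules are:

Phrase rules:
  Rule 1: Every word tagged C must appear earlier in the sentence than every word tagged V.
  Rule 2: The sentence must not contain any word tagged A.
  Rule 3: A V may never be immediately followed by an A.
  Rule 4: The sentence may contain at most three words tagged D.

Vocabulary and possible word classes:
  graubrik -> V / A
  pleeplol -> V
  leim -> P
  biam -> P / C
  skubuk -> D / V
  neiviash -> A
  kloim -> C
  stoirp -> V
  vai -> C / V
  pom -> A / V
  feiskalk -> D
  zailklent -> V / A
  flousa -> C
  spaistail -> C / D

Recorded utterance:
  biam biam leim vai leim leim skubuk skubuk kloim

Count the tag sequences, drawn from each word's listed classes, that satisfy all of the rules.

4

Candidates per position — 1:biam {P,C}; 2:biam {P,C}; 3:leim {P}; 4:vai {C,V}; 5:leim {P}; 6:leim {P}; 7:skubuk {D,V}; 8:skubuk {D,V}; 9:kloim {C}.
There are 32 candidate sequences in total.
The sequences that satisfy every rule: P P P C P P D D C; P C P C P P D D C; C P P C P P D D C; C C P C P P D D C.
Count = 4.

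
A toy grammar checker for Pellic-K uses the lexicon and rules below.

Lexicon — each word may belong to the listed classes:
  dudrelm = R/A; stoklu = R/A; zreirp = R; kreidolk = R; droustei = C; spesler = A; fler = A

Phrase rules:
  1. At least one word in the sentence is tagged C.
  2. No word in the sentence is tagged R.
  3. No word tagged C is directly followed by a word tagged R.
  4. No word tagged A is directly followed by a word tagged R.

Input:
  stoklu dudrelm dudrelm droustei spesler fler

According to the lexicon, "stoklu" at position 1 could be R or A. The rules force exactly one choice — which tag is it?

A

Candidates per position — 1:stoklu {R,A}; 2:dudrelm {R,A}; 3:dudrelm {R,A}; 4:droustei {C}; 5:spesler {A}; 6:fler {A}.
Position 1: tagging it R would leave rule 2 unsatisfiable, so it must be A.
Position 2: tagging it R would leave rule 2 unsatisfiable, so it must be A.
Position 3: tagging it R would leave rule 2 unsatisfiable, so it must be A.
The unique satisfying tagging is: A A A C A A.
Verifying each rule — rule 1 ok; rule 2 ok; rule 3 ok; rule 4 ok.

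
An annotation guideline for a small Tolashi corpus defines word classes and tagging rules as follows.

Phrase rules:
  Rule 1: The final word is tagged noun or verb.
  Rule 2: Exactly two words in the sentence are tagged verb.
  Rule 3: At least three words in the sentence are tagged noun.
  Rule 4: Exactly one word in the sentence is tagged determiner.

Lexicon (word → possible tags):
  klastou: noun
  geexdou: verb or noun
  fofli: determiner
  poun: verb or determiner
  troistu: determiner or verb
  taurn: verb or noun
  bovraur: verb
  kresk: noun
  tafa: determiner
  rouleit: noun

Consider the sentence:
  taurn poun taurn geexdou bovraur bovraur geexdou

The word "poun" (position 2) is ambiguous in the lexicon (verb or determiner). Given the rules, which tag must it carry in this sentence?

determiner

Candidates per position — 1:taurn {verb,noun}; 2:poun {verb,determiner}; 3:taurn {verb,noun}; 4:geexdou {verb,noun}; 5:bovraur {verb}; 6:bovraur {verb}; 7:geexdou {verb,noun}.
If word 1 were verb, no tagging could satisfy rule 2; so word 1 is noun.
If word 2 were verb, no tagging could satisfy rule 2; so word 2 is determiner.
If word 3 were verb, no tagging could satisfy rule 2; so word 3 is noun.
If word 4 were verb, no tagging could satisfy rule 2; so word 4 is noun.
If word 7 were verb, no tagging could satisfy rule 2; so word 7 is noun.
The unique satisfying tagging is: noun determiner noun noun verb verb noun.
Checking: rule 1 satisfied; rule 2 satisfied; rule 3 satisfied; rule 4 satisfied.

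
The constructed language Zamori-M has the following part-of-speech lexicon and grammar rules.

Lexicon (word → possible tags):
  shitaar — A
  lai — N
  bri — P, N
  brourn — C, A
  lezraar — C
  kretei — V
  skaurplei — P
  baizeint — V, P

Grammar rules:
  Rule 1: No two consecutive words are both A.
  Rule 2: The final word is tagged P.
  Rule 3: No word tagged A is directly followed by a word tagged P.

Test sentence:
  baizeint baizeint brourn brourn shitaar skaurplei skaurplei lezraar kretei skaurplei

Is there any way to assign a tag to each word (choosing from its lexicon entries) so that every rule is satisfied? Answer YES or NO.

NO

Candidates per position — 1:baizeint {V,P}; 2:baizeint {V,P}; 3:brourn {C,A}; 4:brourn {C,A}; 5:shitaar {A}; 6:skaurplei {P}; 7:skaurplei {P}; 8:lezraar {C}; 9:kretei {V}; 10:skaurplei {P}.
Rule 3 cannot be satisfied by any choice of tags from the lexicon.
So there is no consistent tagging.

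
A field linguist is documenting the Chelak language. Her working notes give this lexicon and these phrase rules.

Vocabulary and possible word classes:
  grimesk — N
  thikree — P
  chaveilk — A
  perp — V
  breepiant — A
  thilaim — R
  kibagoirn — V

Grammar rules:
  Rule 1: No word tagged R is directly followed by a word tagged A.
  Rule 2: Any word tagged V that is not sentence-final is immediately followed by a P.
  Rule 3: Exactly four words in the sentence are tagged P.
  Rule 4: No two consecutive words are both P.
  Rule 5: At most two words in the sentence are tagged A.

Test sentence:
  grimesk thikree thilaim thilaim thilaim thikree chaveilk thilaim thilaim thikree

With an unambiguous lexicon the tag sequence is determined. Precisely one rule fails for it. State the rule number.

Fixed tagging: N P R R R P A R R P.
Rule check: R1 ok, R2 ok, R3 fails, R4 ok, R5 ok.
Only rule 3 fails.

3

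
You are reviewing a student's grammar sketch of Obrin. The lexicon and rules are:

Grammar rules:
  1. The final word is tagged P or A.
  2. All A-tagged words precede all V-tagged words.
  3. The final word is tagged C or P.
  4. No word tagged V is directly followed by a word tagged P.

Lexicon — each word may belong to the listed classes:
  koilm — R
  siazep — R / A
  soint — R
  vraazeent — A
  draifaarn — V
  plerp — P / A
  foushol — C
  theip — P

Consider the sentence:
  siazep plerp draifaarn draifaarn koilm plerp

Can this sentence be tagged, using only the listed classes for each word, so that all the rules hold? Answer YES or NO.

Candidates per position — 1:siazep {R,A}; 2:plerp {P,A}; 3:draifaarn {V}; 4:draifaarn {V}; 5:koilm {R}; 6:plerp {P,A}.
One satisfying assignment: R P V V R P.
Check: rule 1 holds; rule 2 holds; rule 3 holds; rule 4 holds.

YES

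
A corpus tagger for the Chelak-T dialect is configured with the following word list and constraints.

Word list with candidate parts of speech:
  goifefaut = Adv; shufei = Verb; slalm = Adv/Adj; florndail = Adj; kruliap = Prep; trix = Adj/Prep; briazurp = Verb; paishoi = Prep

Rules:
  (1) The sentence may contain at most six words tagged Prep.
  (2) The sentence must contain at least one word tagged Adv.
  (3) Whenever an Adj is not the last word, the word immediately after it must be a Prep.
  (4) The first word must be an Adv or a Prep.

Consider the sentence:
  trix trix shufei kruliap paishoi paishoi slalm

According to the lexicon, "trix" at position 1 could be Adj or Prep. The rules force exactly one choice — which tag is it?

Prep

Candidates per position — 1:trix {Adj,Prep}; 2:trix {Adj,Prep}; 3:shufei {Verb}; 4:kruliap {Prep}; 5:paishoi {Prep}; 6:paishoi {Prep}; 7:slalm {Adv,Adj}.
Word 1 cannot be Adj — rule 4 would then fail for every completion. It is Prep.
Word 2 cannot be Adj — rule 3 would then fail for every completion. It is Prep.
Word 7 cannot be Adj — rule 2 would then fail for every completion. It is Adv.
That leaves exactly one tagging: Prep Prep Verb Prep Prep Prep Adv.
Rule-by-rule: rule 1 ✓; rule 2 ✓; rule 3 ✓; rule 4 ✓.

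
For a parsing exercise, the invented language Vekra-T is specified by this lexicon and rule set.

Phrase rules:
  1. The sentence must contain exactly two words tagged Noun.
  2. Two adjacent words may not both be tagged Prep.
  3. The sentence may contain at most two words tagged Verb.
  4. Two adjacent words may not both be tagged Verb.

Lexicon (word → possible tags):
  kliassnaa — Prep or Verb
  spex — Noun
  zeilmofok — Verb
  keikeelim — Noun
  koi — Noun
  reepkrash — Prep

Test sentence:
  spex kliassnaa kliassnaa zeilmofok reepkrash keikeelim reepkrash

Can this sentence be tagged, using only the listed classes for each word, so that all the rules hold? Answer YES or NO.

Candidates per position — 1:spex {Noun}; 2:kliassnaa {Prep,Verb}; 3:kliassnaa {Prep,Verb}; 4:zeilmofok {Verb}; 5:reepkrash {Prep}; 6:keikeelim {Noun}; 7:reepkrash {Prep}.
One satisfying assignment: Noun Verb Prep Verb Prep Noun Prep.
Check: rule 1 ✓; rule 2 ✓; rule 3 ✓; rule 4 ✓.

YES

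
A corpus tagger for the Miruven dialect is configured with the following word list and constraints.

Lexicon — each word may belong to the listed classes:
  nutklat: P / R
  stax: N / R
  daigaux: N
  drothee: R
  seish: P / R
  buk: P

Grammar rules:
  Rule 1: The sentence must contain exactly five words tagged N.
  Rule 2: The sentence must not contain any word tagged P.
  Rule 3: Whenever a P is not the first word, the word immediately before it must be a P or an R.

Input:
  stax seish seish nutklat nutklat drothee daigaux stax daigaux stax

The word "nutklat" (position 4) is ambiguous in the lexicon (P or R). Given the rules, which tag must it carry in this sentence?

R

Candidates per position — 1:stax {N,R}; 2:seish {P,R}; 3:seish {P,R}; 4:nutklat {P,R}; 5:nutklat {P,R}; 6:drothee {R}; 7:daigaux {N}; 8:stax {N,R}; 9:daigaux {N}; 10:stax {N,R}.
Word 1 cannot be R — rule 1 would then fail for every completion. It is N.
Word 2 cannot be P — rule 2 would then fail for every completion. It is R.
Word 3 cannot be P — rule 2 would then fail for every completion. It is R.
Word 4 cannot be P — rule 2 would then fail for every completion. It is R.
Word 5 cannot be P — rule 2 would then fail for every completion. It is R.
Word 8 cannot be R — rule 1 would then fail for every completion. It is N.
Word 10 cannot be R — rule 1 would then fail for every completion. It is N.
So the tagging must be: N R R R R R N N N N.
Verifying each rule — rule 1 ok; rule 2 ok; rule 3 ok.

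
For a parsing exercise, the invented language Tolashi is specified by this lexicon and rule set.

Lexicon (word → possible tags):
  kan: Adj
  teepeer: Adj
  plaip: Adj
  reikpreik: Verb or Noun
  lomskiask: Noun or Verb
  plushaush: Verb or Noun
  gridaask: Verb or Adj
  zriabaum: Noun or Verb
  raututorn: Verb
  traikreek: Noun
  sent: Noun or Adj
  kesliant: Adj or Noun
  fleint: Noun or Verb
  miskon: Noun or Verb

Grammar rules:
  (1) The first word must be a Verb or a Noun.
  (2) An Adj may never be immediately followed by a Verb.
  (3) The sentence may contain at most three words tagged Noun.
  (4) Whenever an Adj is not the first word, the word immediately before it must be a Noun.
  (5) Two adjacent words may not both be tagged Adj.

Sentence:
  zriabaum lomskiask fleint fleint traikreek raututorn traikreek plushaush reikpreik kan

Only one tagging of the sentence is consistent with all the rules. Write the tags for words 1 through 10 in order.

Candidates per position — 1:zriabaum {Noun,Verb}; 2:lomskiask {Noun,Verb}; 3:fleint {Noun,Verb}; 4:fleint {Noun,Verb}; 5:traikreek {Noun}; 6:raututorn {Verb}; 7:traikreek {Noun}; 8:plushaush {Verb,Noun}; 9:reikpreik {Verb,Noun}; 10:kan {Adj}.
Position 9: tagging it Verb would leave rule 4 unsatisfiable, so it must be Noun.
Position 1: tagging it Noun would leave rule 3 unsatisfiable, so it must be Verb.
Position 2: tagging it Noun would leave rule 3 unsatisfiable, so it must be Verb.
Position 3: tagging it Noun would leave rule 3 unsatisfiable, so it must be Verb.
Position 4: tagging it Noun would leave rule 3 unsatisfiable, so it must be Verb.
Position 8: tagging it Noun would leave rule 3 unsatisfiable, so it must be Verb.
That leaves exactly one tagging: Verb Verb Verb Verb Noun Verb Noun Verb Noun Adj.
Rule-by-rule: rule 1 satisfied; rule 2 satisfied; rule 3 satisfied; rule 4 satisfied; rule 5 satisfied.

Verb Verb Verb Verb Noun Verb Noun Verb Noun Adj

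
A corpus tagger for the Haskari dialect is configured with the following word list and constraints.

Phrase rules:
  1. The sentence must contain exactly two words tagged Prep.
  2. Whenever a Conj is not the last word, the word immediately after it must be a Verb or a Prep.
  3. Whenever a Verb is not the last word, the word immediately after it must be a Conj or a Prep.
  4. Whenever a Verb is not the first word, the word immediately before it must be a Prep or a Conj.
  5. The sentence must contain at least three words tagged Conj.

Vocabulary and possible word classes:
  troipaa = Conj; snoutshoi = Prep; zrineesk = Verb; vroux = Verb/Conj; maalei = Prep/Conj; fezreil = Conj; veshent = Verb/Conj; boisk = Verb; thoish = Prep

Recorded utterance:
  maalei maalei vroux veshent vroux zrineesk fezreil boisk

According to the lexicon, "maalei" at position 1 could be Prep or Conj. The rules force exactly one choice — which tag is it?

Prep

Candidates per position — 1:maalei {Prep,Conj}; 2:maalei {Prep,Conj}; 3:vroux {Verb,Conj}; 4:veshent {Verb,Conj}; 5:vroux {Verb,Conj}; 6:zrineesk {Verb}; 7:fezreil {Conj}; 8:boisk {Verb}.
Position 1: Conj is ruled out by rule 1; that leaves Prep.
Position 2: Conj is ruled out by rule 1; that leaves Prep.
Position 5: Verb is ruled out by rule 3; that leaves Conj.
Position 4: Conj is ruled out by rule 2; that leaves Verb.
Position 3: Verb is ruled out by rule 3; that leaves Conj.
That leaves exactly one tagging: Prep Prep Conj Verb Conj Verb Conj Verb.
Checking: rule 1 holds; rule 2 holds; rule 3 holds; rule 4 holds; rule 5 holds.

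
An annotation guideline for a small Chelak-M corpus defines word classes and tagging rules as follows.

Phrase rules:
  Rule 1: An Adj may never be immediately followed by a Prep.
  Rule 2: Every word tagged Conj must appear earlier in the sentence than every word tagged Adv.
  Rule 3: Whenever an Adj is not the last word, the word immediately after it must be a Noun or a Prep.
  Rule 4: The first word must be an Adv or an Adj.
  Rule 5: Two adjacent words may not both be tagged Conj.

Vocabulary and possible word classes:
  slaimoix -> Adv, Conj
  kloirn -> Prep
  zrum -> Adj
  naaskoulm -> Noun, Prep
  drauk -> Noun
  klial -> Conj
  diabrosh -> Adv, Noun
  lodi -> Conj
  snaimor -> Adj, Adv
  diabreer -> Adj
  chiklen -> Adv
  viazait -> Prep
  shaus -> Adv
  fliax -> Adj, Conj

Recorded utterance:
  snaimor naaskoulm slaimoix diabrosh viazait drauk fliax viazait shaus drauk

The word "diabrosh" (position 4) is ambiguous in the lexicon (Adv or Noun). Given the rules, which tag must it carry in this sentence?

Candidates per position — 1:snaimor {Adj,Adv}; 2:naaskoulm {Noun,Prep}; 3:slaimoix {Adv,Conj}; 4:diabrosh {Adv,Noun}; 5:viazait {Prep}; 6:drauk {Noun}; 7:fliax {Adj,Conj}; 8:viazait {Prep}; 9:shaus {Adv}; 10:drauk {Noun}.
If word 7 were Adj, no tagging could satisfy rule 1; so word 7 is Conj.
If word 1 were Adv, no tagging could satisfy rule 2; so word 1 is Adj.
If word 2 were Prep, no tagging could satisfy rule 1; so word 2 is Noun.
If word 3 were Adv, no tagging could satisfy rule 2; so word 3 is Conj.
If word 4 were Adv, no tagging could satisfy rule 2; so word 4 is Noun.
That leaves exactly one tagging: Adj Noun Conj Noun Prep Noun Conj Prep Adv Noun.
Verifying each rule — rule 1 ✓; rule 2 ✓; rule 3 ✓; rule 4 ✓; rule 5 ✓.

Noun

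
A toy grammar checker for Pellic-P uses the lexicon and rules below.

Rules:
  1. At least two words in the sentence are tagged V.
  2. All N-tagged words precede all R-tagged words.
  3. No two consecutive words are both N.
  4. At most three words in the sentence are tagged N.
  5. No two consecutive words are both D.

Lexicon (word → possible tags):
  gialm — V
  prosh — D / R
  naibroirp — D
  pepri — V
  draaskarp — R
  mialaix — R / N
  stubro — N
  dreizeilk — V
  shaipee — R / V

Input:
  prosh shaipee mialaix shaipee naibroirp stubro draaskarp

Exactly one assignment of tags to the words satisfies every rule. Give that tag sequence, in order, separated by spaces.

D V N V D N R

Candidates per position — 1:prosh {D,R}; 2:shaipee {R,V}; 3:mialaix {R,N}; 4:shaipee {R,V}; 5:naibroirp {D}; 6:stubro {N}; 7:draaskarp {R}.
Position 1: tagging it R would leave rule 2 unsatisfiable, so it must be D.
Position 2: tagging it R would leave rule 1 unsatisfiable, so it must be V.
Position 3: tagging it R would leave rule 2 unsatisfiable, so it must be N.
Position 4: tagging it R would leave rule 1 unsatisfiable, so it must be V.
So the tagging must be: D V N V D N R.
Verifying each rule — rule 1 ✓; rule 2 ✓; rule 3 ✓; rule 4 ✓; rule 5 ✓.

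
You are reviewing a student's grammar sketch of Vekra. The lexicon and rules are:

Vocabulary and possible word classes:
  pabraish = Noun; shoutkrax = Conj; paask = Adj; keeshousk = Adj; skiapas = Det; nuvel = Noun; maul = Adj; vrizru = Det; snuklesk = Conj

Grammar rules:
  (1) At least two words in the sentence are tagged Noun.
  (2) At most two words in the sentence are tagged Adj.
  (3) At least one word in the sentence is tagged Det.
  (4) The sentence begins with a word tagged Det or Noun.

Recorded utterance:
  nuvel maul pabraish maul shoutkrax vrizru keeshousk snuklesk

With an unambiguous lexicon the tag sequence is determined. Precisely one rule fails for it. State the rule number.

2

Fixed tagging: Noun Adj Noun Adj Conj Det Adj Conj.
Checking each rule: R1 ok, R2 fails, R3 ok, R4 ok.
Only rule 2 fails.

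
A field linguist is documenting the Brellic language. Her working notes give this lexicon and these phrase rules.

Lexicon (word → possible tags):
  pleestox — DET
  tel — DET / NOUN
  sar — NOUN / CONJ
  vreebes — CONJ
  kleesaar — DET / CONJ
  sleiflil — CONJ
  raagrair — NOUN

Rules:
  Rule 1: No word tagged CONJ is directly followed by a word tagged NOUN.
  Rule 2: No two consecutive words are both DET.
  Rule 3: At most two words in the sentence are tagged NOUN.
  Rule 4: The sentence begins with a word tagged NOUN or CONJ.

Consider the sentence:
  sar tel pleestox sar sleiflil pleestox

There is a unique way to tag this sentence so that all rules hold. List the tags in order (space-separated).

Candidates per position — 1:sar {NOUN,CONJ}; 2:tel {DET,NOUN}; 3:pleestox {DET}; 4:sar {NOUN,CONJ}; 5:sleiflil {CONJ}; 6:pleestox {DET}.
Word 2 cannot be DET — rule 2 would then fail for every completion. It is NOUN.
Word 1 cannot be CONJ — rule 1 would then fail for every completion. It is NOUN.
Word 4 cannot be NOUN — rule 3 would then fail for every completion. It is CONJ.
So the tagging must be: NOUN NOUN DET CONJ CONJ DET.
Rule-by-rule: rule 1 ✓; rule 2 ✓; rule 3 ✓; rule 4 ✓.

NOUN NOUN DET CONJ CONJ DET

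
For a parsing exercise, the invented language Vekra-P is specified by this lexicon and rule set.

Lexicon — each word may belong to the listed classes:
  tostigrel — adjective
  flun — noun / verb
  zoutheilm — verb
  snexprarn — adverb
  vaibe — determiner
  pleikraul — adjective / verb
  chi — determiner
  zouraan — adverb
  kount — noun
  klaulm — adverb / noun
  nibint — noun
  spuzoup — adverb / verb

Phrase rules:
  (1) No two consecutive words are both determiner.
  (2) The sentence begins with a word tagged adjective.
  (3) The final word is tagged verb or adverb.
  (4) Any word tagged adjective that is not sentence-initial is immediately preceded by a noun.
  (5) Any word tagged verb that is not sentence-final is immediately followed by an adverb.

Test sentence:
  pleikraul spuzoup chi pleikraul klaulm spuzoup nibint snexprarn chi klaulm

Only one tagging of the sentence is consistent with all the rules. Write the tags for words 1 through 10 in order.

Candidates per position — 1:pleikraul {adjective,verb}; 2:spuzoup {adverb,verb}; 3:chi {determiner}; 4:pleikraul {adjective,verb}; 5:klaulm {adverb,noun}; 6:spuzoup {adverb,verb}; 7:nibint {noun}; 8:snexprarn {adverb}; 9:chi {determiner}; 10:klaulm {adverb,noun}.
Word 1 cannot be verb — rule 2 would then fail for every completion. It is adjective.
Word 2 cannot be verb — rule 5 would then fail for every completion. It is adverb.
Word 4 cannot be adjective — rule 4 would then fail for every completion. It is verb.
Word 5 cannot be noun — rule 5 would then fail for every completion. It is adverb.
Word 6 cannot be verb — rule 5 would then fail for every completion. It is adverb.
Word 10 cannot be noun — rule 3 would then fail for every completion. It is adverb.
That leaves exactly one tagging: adjective adverb determiner verb adverb adverb noun adverb determiner adverb.
Check: rule 1 holds; rule 2 holds; rule 3 holds; rule 4 holds; rule 5 holds.

adjective adverb determiner verb adverb adverb noun adverb determiner adverb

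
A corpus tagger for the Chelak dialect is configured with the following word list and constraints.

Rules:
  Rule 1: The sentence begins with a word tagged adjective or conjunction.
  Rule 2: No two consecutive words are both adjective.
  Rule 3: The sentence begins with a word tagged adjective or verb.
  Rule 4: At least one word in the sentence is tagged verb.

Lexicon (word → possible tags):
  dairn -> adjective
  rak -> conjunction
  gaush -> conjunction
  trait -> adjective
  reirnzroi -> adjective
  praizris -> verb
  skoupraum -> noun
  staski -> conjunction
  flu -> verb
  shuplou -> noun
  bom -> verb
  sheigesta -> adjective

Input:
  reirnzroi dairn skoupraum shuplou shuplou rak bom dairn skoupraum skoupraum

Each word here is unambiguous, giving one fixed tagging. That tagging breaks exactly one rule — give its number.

Fixed tagging: adjective adjective noun noun noun conjunction verb adjective noun noun.
Checking each rule: R1 pass, R2 fail, R3 pass, R4 pass.
Only rule 2 fails.

2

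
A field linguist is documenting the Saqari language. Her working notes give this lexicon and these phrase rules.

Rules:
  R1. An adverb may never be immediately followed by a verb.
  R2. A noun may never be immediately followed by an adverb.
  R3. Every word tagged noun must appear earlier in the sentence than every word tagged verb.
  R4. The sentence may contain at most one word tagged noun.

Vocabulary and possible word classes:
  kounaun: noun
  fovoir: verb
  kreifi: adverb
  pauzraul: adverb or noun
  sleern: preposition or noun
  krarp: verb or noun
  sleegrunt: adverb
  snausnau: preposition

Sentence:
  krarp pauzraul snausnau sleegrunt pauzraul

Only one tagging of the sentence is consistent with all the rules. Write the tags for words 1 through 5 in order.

verb adverb preposition adverb adverb

Candidates per position — 1:krarp {verb,noun}; 2:pauzraul {adverb,noun}; 3:snausnau {preposition}; 4:sleegrunt {adverb}; 5:pauzraul {adverb,noun}.
The remaining ambiguous positions (1, 2, 5) are resolved jointly — only one combination satisfies every rule.
So the tagging must be: verb adverb preposition adverb adverb.
Rule-by-rule: rule 1 ok; rule 2 ok; rule 3 ok; rule 4 ok.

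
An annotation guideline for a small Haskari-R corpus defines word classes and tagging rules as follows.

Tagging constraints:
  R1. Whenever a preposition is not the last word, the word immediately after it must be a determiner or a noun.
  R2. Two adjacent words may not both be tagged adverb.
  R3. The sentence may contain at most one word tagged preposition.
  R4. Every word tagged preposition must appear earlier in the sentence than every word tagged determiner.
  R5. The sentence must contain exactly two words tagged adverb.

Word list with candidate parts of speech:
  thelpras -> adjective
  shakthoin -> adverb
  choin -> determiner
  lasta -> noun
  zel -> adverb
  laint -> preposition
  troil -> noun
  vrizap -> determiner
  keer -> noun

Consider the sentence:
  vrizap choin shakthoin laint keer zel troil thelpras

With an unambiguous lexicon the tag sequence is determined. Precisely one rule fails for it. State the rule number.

4

Fixed tagging: determiner determiner adverb preposition noun adverb noun adjective.
Applying the rules: R1 pass, R2 pass, R3 pass, R4 fail, R5 pass.
Only rule 4 fails.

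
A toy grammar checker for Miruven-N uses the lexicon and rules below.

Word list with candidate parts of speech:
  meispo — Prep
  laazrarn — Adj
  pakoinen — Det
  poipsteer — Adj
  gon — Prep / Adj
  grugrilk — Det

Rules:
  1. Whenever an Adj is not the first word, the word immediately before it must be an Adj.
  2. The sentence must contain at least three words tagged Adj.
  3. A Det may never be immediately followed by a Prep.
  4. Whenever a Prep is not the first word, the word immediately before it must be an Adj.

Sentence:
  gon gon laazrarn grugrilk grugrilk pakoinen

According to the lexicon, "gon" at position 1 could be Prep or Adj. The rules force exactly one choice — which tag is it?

Adj

Candidates per position — 1:gon {Prep,Adj}; 2:gon {Prep,Adj}; 3:laazrarn {Adj}; 4:grugrilk {Det}; 5:grugrilk {Det}; 6:pakoinen {Det}.
Position 1: tagging it Prep would leave rule 1 unsatisfiable, so it must be Adj.
Position 2: tagging it Prep would leave rule 1 unsatisfiable, so it must be Adj.
The unique satisfying tagging is: Adj Adj Adj Det Det Det.
Rule-by-rule: rule 1 satisfied; rule 2 satisfied; rule 3 satisfied; rule 4 satisfied.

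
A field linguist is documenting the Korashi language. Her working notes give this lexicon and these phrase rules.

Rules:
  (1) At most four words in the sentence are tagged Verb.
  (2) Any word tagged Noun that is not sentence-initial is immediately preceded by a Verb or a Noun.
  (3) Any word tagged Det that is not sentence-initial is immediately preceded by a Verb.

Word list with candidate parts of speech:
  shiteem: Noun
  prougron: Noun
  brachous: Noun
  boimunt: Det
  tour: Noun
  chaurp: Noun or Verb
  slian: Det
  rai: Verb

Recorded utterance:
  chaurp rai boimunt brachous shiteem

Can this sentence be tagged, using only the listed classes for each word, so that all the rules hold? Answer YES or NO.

NO

Candidates per position — 1:chaurp {Noun,Verb}; 2:rai {Verb}; 3:boimunt {Det}; 4:brachous {Noun}; 5:shiteem {Noun}.
Rule 2 cannot be satisfied by any choice of tags from the lexicon.
So there is no consistent tagging.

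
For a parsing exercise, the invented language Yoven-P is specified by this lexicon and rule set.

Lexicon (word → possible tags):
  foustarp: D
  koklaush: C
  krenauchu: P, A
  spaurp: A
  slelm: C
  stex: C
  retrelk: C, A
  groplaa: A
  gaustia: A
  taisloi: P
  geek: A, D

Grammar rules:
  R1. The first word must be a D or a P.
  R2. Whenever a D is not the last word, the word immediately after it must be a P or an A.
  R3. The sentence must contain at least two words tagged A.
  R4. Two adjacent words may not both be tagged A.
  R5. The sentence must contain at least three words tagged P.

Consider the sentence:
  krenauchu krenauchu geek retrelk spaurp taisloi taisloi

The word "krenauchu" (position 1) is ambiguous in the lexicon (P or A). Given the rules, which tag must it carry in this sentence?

Candidates per position — 1:krenauchu {P,A}; 2:krenauchu {P,A}; 3:geek {A,D}; 4:retrelk {C,A}; 5:spaurp {A}; 6:taisloi {P}; 7:taisloi {P}.
Position 1: tagging it A would leave rule 1 unsatisfiable, so it must be P.
Position 4: tagging it A would leave rule 4 unsatisfiable, so it must be C.
Position 3: tagging it D would leave rule 2 unsatisfiable, so it must be A.
Position 2: tagging it A would leave rule 4 unsatisfiable, so it must be P.
So the tagging must be: P P A C A P P.
Checking: rule 1 satisfied; rule 2 satisfied; rule 3 satisfied; rule 4 satisfied; rule 5 satisfied.

P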